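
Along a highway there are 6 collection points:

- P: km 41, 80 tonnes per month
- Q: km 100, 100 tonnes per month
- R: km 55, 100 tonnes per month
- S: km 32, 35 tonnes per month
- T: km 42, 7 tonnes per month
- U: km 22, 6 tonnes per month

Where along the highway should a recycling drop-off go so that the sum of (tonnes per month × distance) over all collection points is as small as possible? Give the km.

For a sum of weighted absolute distances on a line, the optimum is the weighted median (not the mean). Total weight W = 328; half-weight = 164.
Sort by position and accumulate weight:
  km 22 (U, w=6) → cum 6
  km 32 (S, w=35) → cum 41
  km 41 (P, w=80) → cum 121
  km 42 (T, w=7) → cum 128
  km 55 (R, w=100) → cum 228  ≥ 164 → median here
  km 100 (Q, w=100) → cum 328
Optimal location: km 55.

x = 55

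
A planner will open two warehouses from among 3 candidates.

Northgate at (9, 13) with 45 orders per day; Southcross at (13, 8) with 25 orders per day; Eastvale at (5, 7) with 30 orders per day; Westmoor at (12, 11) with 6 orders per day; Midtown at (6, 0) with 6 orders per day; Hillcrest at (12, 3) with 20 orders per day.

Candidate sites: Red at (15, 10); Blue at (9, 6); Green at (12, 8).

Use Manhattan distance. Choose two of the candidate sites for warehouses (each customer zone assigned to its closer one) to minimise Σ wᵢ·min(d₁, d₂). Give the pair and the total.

Evaluate every pair (each demand assigned to the nearer of the two):
  {Blue, Green}: total = 662
  {Red, Blue}: total = 763
  {Red, Green}: total = 827
Best pair: {Blue, Green} with total 662.

{Blue, Green}, total 662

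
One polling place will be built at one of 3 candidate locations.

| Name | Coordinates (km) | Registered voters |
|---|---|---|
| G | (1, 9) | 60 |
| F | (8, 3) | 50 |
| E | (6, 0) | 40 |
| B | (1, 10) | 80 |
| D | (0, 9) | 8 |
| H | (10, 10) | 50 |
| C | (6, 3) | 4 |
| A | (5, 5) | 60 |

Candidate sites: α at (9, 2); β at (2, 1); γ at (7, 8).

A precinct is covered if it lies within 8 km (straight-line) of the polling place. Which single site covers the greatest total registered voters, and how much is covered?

γ, covering 312

Coverage radius r = 8 km; a point is covered iff (Δx)²+(Δy)² ≤ 8² = 64.
  α (9, 2): covers {F, E, C, A} → 154
  β (2, 1): covers {F, E, C, A} → 154
  γ (7, 8): covers {G, F, B, D, H, C, A} → 312
Maximum coverage at γ: 312 registered voters.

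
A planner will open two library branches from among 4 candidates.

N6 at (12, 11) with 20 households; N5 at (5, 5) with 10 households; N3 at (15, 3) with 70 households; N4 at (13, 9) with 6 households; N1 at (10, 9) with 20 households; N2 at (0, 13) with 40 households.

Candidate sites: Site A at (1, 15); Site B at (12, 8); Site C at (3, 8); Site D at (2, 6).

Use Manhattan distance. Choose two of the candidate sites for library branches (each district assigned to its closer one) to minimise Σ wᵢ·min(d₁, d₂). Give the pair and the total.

{Site A, Site B}, total 912

Evaluate every pair (each demand assigned to the nearer of the two):
  {Site A, Site B}: total = 912
  {Site B, Site C}: total = 1062
  {Site B, Site D}: total = 1092
  {Site A, Site C}: total = 1826
  {Site A, Site D}: total = 1884
  {Site C, Site D}: total = 1946
Best pair: {Site A, Site B} with total 912.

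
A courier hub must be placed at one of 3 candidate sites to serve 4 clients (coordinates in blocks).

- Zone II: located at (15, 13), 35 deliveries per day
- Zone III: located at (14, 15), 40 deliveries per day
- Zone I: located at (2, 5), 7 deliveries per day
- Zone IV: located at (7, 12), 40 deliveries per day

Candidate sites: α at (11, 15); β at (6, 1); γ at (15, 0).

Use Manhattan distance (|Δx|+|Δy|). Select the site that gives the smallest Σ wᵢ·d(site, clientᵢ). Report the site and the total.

α, total 743 blocks

Total weighted distance at each candidate:
  α (11, 15): total = 743
  β (6, 1): total = 2151
  γ (15, 0): total = 2021
Minimum is at α with total 743 blocks.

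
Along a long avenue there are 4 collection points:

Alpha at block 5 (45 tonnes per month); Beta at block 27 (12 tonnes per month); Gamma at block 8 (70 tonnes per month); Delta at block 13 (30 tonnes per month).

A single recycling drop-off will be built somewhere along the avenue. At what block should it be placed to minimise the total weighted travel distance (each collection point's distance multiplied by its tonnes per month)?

For a sum of weighted absolute distances on a line, the optimum is the weighted median (not the mean). Total weight W = 157; half-weight = 78.5.
Sort by position and accumulate weight:
  block 5 (Alpha, w=45) → cum 45
  block 8 (Gamma, w=70) → cum 115  ≥ 78.5 → median here
  block 13 (Delta, w=30) → cum 145
  block 27 (Beta, w=12) → cum 157
Optimal location: block 8.

x = 8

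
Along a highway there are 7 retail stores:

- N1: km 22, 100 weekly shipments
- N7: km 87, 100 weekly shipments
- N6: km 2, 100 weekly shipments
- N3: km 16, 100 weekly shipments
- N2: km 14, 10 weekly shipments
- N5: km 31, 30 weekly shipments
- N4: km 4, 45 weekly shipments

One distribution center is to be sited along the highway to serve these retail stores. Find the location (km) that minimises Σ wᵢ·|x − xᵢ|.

x = 16

For a sum of weighted absolute distances on a line, the optimum is the weighted median (not the mean). Total weight W = 485; half-weight = 242.5.
Sort by position and accumulate weight:
  km 2 (N6, w=100) → cum 100
  km 4 (N4, w=45) → cum 145
  km 14 (N2, w=10) → cum 155
  km 16 (N3, w=100) → cum 255  ≥ 242.5 → median here
  km 22 (N1, w=100) → cum 355
  km 31 (N5, w=30) → cum 385
  km 87 (N7, w=100) → cum 485
Optimal location: km 16.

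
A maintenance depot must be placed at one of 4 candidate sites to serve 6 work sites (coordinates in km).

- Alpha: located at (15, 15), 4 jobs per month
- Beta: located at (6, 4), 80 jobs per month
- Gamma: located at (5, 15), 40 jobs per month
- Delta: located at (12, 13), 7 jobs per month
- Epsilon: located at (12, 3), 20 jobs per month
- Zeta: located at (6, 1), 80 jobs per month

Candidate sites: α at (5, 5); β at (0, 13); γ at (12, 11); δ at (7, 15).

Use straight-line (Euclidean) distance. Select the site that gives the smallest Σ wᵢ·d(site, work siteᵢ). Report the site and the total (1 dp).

α, total 1119.6 km

Total weighted distance at each candidate:
  α (5, 5): total = 1119.6
  β (0, 13): total = 2611.0
  γ (12, 11): total = 2187.0
  δ (7, 15): total = 2416.2
Minimum is at α with total 1119.6 km.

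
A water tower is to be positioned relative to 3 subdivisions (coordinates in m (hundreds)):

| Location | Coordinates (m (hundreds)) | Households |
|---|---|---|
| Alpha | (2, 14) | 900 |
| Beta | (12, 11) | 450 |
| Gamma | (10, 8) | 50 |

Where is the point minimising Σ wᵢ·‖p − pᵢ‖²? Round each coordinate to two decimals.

(5.50, 12.82)

The minimiser of Σwᵢ‖p−pᵢ‖² is the weighted centroid p* = (Σwᵢpᵢ)/(Σwᵢ).
Σwᵢ = 1400.
Σwᵢxᵢ = 900·2 + 450·12 + 50·10 = 7700.
Σwᵢyᵢ = 900·14 + 450·11 + 50·8 = 17950.
x* = 7700/1400 = 5.50, y* = 17950/1400 = 12.82.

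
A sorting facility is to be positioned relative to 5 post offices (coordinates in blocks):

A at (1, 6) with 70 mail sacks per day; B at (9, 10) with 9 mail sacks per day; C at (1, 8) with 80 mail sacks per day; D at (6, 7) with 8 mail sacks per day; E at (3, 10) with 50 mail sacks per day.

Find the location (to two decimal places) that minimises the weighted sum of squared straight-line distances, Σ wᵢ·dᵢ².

The minimiser of Σwᵢ‖p−pᵢ‖² is the weighted centroid p* = (Σwᵢpᵢ)/(Σwᵢ).
Σwᵢ = 217.
Σwᵢxᵢ = 70·1 + 9·9 + 80·1 + 8·6 + 50·3 = 429.
Σwᵢyᵢ = 70·6 + 9·10 + 80·8 + 8·7 + 50·10 = 1706.
x* = 429/217 = 1.98, y* = 1706/217 = 7.86.

(1.98, 7.86)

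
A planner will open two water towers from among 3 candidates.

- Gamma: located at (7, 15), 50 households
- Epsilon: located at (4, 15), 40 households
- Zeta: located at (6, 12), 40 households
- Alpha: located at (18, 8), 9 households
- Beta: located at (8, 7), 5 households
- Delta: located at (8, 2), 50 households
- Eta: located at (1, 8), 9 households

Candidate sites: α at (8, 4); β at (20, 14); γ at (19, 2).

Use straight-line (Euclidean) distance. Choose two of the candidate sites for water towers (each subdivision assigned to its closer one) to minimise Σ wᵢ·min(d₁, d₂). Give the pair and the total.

Evaluate every pair (each demand assigned to the nearer of the two):
  {α, γ}: total = 1592.6
  {α, β}: total = 1594.8
  {β, γ}: total = 2694.8
Best pair: {α, γ} with total 1592.6.

{α, γ}, total 1592.6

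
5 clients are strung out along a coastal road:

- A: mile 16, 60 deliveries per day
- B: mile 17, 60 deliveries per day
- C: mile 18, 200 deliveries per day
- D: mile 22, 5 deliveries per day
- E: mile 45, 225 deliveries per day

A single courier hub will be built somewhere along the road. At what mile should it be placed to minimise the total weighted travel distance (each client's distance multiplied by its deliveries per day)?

For a sum of weighted absolute distances on a line, the optimum is the weighted median (not the mean). Total weight W = 550; half-weight = 275.
Sort by position and accumulate weight:
  mile 16 (A, w=60) → cum 60
  mile 17 (B, w=60) → cum 120
  mile 18 (C, w=200) → cum 320  ≥ 275 → median here
  mile 22 (D, w=5) → cum 325
  mile 45 (E, w=225) → cum 550
Optimal location: mile 18.

x = 18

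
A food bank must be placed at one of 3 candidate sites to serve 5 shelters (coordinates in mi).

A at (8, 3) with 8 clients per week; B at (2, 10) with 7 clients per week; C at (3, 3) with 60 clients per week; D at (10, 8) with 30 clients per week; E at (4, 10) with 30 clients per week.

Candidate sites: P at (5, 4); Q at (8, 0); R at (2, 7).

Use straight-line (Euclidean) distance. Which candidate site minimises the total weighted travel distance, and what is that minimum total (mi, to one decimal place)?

Total weighted distance at each candidate:
  P (5, 4): total = 581.0
  Q (8, 0): total = 1026.0
  R (2, 7): total = 676.1
Minimum is at P with total 581.0 mi.

P, total 581.0 mi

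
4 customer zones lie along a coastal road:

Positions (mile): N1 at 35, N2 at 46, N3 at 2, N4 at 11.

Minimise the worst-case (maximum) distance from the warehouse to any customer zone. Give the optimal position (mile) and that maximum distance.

The 1-center on a line is the midpoint of the two extreme points: leftmost at 2, rightmost at 46.
Optimal location = (2 + 46)/2 = 24; maximum distance = (46 − 2)/2 = 22.

location 24, max distance 22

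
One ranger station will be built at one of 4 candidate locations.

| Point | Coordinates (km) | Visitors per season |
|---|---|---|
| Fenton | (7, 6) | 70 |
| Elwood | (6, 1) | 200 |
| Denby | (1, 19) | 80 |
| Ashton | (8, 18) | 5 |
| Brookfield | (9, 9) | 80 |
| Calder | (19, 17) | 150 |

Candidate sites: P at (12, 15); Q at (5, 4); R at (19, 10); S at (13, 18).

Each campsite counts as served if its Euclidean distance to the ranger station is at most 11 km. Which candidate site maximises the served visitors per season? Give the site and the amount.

Q, covering 350

Coverage radius r = 11 km; a point is covered iff (Δx)²+(Δy)² ≤ 11² = 121.
  P (12, 15): covers {Fenton, Ashton, Brookfield, Calder} → 305
  Q (5, 4): covers {Fenton, Elwood, Brookfield} → 350
  R (19, 10): covers {Brookfield, Calder} → 230
  S (13, 18): covers {Ashton, Brookfield, Calder} → 235
Maximum coverage at Q: 350 visitors per season.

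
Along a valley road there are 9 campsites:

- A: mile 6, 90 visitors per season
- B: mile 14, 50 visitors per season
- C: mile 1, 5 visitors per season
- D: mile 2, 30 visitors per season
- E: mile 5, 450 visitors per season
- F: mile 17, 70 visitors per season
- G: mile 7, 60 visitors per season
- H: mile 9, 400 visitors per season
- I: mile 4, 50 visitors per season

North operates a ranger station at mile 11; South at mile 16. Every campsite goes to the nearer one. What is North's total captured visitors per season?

1085

The indifferent point is the midpoint (11+16)/2 = 13.5; campsites left of it (closer to North at 11) go to North, those right go to South.
  C at 1 (w=5) → North
  D at 2 (w=30) → North
  I at 4 (w=50) → North
  E at 5 (w=450) → North
  A at 6 (w=90) → North
  G at 7 (w=60) → North
  H at 9 (w=400) → North
  B at 14 (w=50) → South
  F at 17 (w=70) → South
North captures 1085; South captures 120.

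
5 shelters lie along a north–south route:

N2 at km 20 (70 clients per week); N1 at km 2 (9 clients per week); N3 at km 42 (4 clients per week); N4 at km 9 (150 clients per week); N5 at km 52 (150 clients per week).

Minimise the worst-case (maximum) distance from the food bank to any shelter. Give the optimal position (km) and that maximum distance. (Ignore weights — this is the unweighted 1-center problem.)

location 27, max distance 25

The 1-center on a line is the midpoint of the two extreme points: leftmost at 2, rightmost at 52.
Optimal location = (2 + 52)/2 = 27; maximum distance = (52 − 2)/2 = 25.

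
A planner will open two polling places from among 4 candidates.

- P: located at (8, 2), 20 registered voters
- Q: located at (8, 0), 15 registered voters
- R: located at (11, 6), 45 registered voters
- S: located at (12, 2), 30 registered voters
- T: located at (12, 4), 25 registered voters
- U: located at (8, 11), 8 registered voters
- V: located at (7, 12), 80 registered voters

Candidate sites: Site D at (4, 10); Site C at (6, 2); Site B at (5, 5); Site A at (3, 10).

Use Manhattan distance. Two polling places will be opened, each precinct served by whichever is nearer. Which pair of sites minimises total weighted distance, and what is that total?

Evaluate every pair (each demand assigned to the nearer of the two):
  {Site D, Site C}: total = 1325
  {Site C, Site A}: total = 1413
  {Site D, Site B}: total = 1495
  {Site B, Site A}: total = 1583
  {Site C, Site B}: total = 1587
  {Site D, Site A}: total = 2215
Best pair: {Site D, Site C} with total 1325.

{Site D, Site C}, total 1325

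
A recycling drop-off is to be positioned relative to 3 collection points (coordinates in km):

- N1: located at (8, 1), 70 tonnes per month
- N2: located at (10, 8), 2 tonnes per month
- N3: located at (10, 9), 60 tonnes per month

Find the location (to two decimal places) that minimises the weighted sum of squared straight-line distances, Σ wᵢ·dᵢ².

The minimiser of Σwᵢ‖p−pᵢ‖² is the weighted centroid p* = (Σwᵢpᵢ)/(Σwᵢ).
Σwᵢ = 132.
Σwᵢxᵢ = 70·8 + 2·10 + 60·10 = 1180.
Σwᵢyᵢ = 70·1 + 2·8 + 60·9 = 626.
x* = 1180/132 = 8.94, y* = 626/132 = 4.74.

(8.94, 4.74)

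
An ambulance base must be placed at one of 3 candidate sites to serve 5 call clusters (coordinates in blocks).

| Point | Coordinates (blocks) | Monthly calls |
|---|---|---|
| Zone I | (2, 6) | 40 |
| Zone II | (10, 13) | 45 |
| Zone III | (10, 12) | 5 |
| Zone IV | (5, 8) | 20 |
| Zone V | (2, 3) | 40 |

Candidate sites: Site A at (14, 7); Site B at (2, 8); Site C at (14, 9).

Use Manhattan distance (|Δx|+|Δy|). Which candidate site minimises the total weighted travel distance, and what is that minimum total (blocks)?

Total weighted distance at each candidate:
  Site A (14, 7): total = 1855
  Site B (2, 8): total = 985
  Site C (14, 9): total = 1915
Minimum is at Site B with total 985 blocks.

Site B, total 985 blocks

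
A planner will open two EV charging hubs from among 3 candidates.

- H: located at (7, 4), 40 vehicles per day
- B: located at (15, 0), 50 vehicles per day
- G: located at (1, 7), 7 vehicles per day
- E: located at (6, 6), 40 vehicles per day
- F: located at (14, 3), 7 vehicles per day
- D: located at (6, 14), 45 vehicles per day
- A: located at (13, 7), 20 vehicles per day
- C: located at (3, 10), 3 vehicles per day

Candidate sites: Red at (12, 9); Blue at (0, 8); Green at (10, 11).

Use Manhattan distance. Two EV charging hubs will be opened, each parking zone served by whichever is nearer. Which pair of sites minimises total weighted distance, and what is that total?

Evaluate every pair (each demand assigned to the nearer of the two):
  {Red, Green}: total = 1906
  {Red, Blue}: total = 1960
  {Blue, Green}: total = 2088
Best pair: {Red, Green} with total 1906.

{Red, Green}, total 1906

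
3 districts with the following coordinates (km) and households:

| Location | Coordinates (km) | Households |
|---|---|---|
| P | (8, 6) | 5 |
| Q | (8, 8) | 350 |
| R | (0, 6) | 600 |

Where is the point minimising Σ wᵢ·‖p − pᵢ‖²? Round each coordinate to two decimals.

(2.97, 6.73)

The minimiser of Σwᵢ‖p−pᵢ‖² is the weighted centroid p* = (Σwᵢpᵢ)/(Σwᵢ).
Σwᵢ = 955.
Σwᵢxᵢ = 5·8 + 350·8 + 600·0 = 2840.
Σwᵢyᵢ = 5·6 + 350·8 + 600·6 = 6430.
x* = 2840/955 = 2.97, y* = 6430/955 = 6.73.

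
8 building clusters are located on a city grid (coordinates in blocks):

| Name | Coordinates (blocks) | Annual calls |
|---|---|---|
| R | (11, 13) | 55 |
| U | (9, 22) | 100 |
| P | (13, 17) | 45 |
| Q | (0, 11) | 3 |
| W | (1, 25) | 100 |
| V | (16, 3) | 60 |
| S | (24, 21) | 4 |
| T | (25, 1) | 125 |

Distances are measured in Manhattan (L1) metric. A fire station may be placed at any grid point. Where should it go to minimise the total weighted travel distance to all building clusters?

(11, 17)

Manhattan distance separates: Σwᵢ(|x−xᵢ|+|y−yᵢ|) = Σwᵢ|x−xᵢ| + Σwᵢ|y−yᵢ|, so x and y are optimised independently as 1-D weighted medians.
Total weight W = 492; half = 246.
x-coordinate, sorted with cumulative weight:
  x=0 (Q, w=3) cum 3
  x=1 (W, w=100) cum 103
  x=9 (U, w=100) cum 203
  x=11 (R, w=55) cum 258  ← median
  x=13 (P, w=45) cum 303
  x=16 (V, w=60) cum 363
  x=24 (S, w=4) cum 367
  x=25 (T, w=125) cum 492
⇒ x* = 11
y-coordinate, sorted with cumulative weight:
  y=1 (T, w=125) cum 125
  y=3 (V, w=60) cum 185
  y=11 (Q, w=3) cum 188
  y=13 (R, w=55) cum 243
  y=17 (P, w=45) cum 288  ← median
  y=21 (S, w=4) cum 292
  y=22 (U, w=100) cum 392
  y=25 (W, w=100) cum 492
⇒ y* = 17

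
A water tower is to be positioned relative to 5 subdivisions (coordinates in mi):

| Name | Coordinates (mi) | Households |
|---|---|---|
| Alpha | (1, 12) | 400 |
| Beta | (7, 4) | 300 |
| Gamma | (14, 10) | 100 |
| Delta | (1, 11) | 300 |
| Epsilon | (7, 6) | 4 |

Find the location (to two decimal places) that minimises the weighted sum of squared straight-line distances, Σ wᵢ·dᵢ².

The minimiser of Σwᵢ‖p−pᵢ‖² is the weighted centroid p* = (Σwᵢpᵢ)/(Σwᵢ).
Σwᵢ = 1104.
Σwᵢxᵢ = 400·1 + 300·7 + 100·14 + 300·1 + 4·7 = 4228.
Σwᵢyᵢ = 400·12 + 300·4 + 100·10 + 300·11 + 4·6 = 10324.
x* = 4228/1104 = 3.83, y* = 10324/1104 = 9.35.

(3.83, 9.35)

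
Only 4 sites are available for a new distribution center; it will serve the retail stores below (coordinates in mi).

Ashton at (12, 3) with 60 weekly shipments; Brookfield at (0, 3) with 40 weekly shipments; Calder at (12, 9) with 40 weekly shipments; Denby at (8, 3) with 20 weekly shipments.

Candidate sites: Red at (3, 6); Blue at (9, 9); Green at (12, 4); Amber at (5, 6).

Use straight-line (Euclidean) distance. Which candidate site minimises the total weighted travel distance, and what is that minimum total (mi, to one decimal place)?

Total weighted distance at each candidate:
  Red (3, 6): total = 1235.0
  Blue (9, 9): total = 1076.8
  Green (12, 4): total = 824.1
  Amber (5, 6): total = 1079.7
Minimum is at Green with total 824.1 mi.

Green, total 824.1 mi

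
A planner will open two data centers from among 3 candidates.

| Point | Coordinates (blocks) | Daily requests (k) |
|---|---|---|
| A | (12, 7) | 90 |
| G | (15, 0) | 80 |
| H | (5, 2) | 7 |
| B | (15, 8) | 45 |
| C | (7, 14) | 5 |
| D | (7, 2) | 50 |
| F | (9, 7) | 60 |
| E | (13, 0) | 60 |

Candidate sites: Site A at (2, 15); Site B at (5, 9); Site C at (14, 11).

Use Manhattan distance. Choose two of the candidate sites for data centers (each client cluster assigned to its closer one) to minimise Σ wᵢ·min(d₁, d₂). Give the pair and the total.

{Site B, Site C}, total 3294

Evaluate every pair (each demand assigned to the nearer of the two):
  {Site B, Site C}: total = 3294
  {Site A, Site C}: total = 3882
  {Site A, Site B}: total = 4734
Best pair: {Site B, Site C} with total 3294.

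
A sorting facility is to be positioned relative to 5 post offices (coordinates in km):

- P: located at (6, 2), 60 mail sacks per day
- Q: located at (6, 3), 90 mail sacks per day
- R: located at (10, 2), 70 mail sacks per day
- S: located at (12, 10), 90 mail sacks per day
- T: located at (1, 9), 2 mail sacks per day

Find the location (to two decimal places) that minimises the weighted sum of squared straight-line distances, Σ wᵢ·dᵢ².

(8.60, 4.64)

The minimiser of Σwᵢ‖p−pᵢ‖² is the weighted centroid p* = (Σwᵢpᵢ)/(Σwᵢ).
Σwᵢ = 312.
Σwᵢxᵢ = 60·6 + 90·6 + 70·10 + 90·12 + 2·1 = 2682.
Σwᵢyᵢ = 60·2 + 90·3 + 70·2 + 90·10 + 2·9 = 1448.
x* = 2682/312 = 8.60, y* = 1448/312 = 4.64.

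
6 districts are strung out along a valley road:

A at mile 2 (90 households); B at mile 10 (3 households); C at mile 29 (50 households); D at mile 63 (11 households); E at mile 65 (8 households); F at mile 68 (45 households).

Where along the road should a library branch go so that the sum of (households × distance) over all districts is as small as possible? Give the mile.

x = 29

For a sum of weighted absolute distances on a line, the optimum is the weighted median (not the mean). Total weight W = 207; half-weight = 103.5.
Sort by position and accumulate weight:
  mile 2 (A, w=90) → cum 90
  mile 10 (B, w=3) → cum 93
  mile 29 (C, w=50) → cum 143  ≥ 103.5 → median here
  mile 63 (D, w=11) → cum 154
  mile 65 (E, w=8) → cum 162
  mile 68 (F, w=45) → cum 207
Optimal location: mile 29.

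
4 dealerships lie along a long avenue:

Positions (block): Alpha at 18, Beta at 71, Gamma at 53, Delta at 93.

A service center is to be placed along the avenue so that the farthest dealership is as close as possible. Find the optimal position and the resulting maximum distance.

The 1-center on a line is the midpoint of the two extreme points: leftmost at 18, rightmost at 93.
Optimal location = (18 + 93)/2 = 55.5; maximum distance = (93 − 18)/2 = 37.5.

location 55.5, max distance 37.5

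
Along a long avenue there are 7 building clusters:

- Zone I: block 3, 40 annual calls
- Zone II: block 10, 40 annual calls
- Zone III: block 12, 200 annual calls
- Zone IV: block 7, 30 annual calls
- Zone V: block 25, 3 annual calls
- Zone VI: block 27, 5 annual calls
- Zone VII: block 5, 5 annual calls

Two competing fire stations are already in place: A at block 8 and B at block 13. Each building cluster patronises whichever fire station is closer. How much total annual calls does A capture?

The indifferent point is the midpoint (8+13)/2 = 10.5; building clusters left of it (closer to A at 8) go to A, those right go to B.
  Zone I at 3 (w=40) → A
  Zone VII at 5 (w=5) → A
  Zone IV at 7 (w=30) → A
  Zone II at 10 (w=40) → A
  Zone III at 12 (w=200) → B
  Zone V at 25 (w=3) → B
  Zone VI at 27 (w=5) → B
A captures 115; B captures 208.

115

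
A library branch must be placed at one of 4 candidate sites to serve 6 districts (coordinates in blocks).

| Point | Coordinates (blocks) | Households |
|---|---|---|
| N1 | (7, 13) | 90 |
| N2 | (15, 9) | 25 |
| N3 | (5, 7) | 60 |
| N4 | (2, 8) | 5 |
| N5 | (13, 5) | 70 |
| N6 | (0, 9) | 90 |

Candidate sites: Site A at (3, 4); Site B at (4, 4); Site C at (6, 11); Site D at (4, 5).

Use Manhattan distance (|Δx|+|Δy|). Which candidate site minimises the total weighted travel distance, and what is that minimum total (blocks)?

Site C, total 2510 blocks

Total weighted distance at each candidate:
  Site A (3, 4): total = 3410
  Site B (4, 4): total = 3260
  Site C (6, 11): total = 2510
  Site D (4, 5): total = 2920
Minimum is at Site C with total 2510 blocks.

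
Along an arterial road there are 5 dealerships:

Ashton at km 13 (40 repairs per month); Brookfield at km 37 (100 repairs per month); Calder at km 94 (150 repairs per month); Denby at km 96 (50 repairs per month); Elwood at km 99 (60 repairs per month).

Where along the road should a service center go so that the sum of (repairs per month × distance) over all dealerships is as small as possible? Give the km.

For a sum of weighted absolute distances on a line, the optimum is the weighted median (not the mean). Total weight W = 400; half-weight = 200.
Sort by position and accumulate weight:
  km 13 (Ashton, w=40) → cum 40
  km 37 (Brookfield, w=100) → cum 140
  km 94 (Calder, w=150) → cum 290  ≥ 200 → median here
  km 96 (Denby, w=50) → cum 340
  km 99 (Elwood, w=60) → cum 400
Optimal location: km 94.

x = 94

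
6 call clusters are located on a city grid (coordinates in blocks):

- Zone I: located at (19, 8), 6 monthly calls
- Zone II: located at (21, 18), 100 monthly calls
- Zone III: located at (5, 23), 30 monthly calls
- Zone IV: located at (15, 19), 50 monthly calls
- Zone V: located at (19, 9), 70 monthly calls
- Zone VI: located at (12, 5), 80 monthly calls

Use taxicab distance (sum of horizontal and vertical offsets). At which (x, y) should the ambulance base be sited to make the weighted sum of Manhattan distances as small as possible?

Manhattan distance separates: Σwᵢ(|x−xᵢ|+|y−yᵢ|) = Σwᵢ|x−xᵢ| + Σwᵢ|y−yᵢ|, so x and y are optimised independently as 1-D weighted medians.
Total weight W = 336; half = 168.
x-coordinate, sorted with cumulative weight:
  x=5 (Zone III, w=30) cum 30
  x=12 (Zone VI, w=80) cum 110
  x=15 (Zone IV, w=50) cum 160
  x=19 (Zone I, w=6) cum 166
  x=19 (Zone V, w=70) cum 236  ← median
  x=21 (Zone II, w=100) cum 336
⇒ x* = 19
y-coordinate, sorted with cumulative weight:
  y=5 (Zone VI, w=80) cum 80
  y=8 (Zone I, w=6) cum 86
  y=9 (Zone V, w=70) cum 156
  y=18 (Zone II, w=100) cum 256  ← median
  y=19 (Zone IV, w=50) cum 306
  y=23 (Zone III, w=30) cum 336
⇒ y* = 18

(19, 18)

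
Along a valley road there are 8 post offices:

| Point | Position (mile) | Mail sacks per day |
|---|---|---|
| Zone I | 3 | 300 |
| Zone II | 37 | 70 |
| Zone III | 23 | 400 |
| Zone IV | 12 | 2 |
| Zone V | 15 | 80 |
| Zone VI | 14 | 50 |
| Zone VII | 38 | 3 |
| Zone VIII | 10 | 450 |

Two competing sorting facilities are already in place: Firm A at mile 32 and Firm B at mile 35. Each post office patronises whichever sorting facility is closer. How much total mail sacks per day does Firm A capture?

The indifferent point is the midpoint (32+35)/2 = 33.5; post offices left of it (closer to Firm A at 32) go to Firm A, those right go to Firm B.
  Zone I at 3 (w=300) → Firm A
  Zone VIII at 10 (w=450) → Firm A
  Zone IV at 12 (w=2) → Firm A
  Zone VI at 14 (w=50) → Firm A
  Zone V at 15 (w=80) → Firm A
  Zone III at 23 (w=400) → Firm A
  Zone II at 37 (w=70) → Firm B
  Zone VII at 38 (w=3) → Firm B
Firm A captures 1282; Firm B captures 73.

1282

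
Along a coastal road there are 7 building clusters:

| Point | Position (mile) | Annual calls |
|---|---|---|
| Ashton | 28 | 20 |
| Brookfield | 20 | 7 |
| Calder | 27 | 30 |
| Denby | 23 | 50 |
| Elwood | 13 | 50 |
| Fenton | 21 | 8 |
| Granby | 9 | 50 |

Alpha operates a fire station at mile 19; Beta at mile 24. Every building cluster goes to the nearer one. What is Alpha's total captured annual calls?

115

The indifferent point is the midpoint (19+24)/2 = 21.5; building clusters left of it (closer to Alpha at 19) go to Alpha, those right go to Beta.
  Granby at 9 (w=50) → Alpha
  Elwood at 13 (w=50) → Alpha
  Brookfield at 20 (w=7) → Alpha
  Fenton at 21 (w=8) → Alpha
  Denby at 23 (w=50) → Beta
  Calder at 27 (w=30) → Beta
  Ashton at 28 (w=20) → Beta
Alpha captures 115; Beta captures 100.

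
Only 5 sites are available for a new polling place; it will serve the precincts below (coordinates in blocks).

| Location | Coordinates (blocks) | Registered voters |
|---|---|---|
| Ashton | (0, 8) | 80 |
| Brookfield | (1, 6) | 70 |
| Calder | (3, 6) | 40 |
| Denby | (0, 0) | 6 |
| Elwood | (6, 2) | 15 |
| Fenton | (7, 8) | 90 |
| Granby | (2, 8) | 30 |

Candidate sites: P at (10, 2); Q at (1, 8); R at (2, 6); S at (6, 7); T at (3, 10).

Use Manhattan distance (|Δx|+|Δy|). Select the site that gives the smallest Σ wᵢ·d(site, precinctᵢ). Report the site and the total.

Total weighted distance at each candidate:
  P (10, 2): total = 3992
  Q (1, 8): total = 1169
  R (2, 6): total = 1288
  S (6, 7): total = 1623
  T (3, 10): total = 1853
Minimum is at Q with total 1169 blocks.

Q, total 1169 blocks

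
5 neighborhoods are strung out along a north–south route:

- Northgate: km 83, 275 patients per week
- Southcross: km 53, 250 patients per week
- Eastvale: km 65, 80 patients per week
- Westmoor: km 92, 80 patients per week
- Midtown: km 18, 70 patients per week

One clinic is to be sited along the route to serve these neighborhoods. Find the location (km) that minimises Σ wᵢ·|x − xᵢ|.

For a sum of weighted absolute distances on a line, the optimum is the weighted median (not the mean). Total weight W = 755; half-weight = 377.5.
Sort by position and accumulate weight:
  km 18 (Midtown, w=70) → cum 70
  km 53 (Southcross, w=250) → cum 320
  km 65 (Eastvale, w=80) → cum 400  ≥ 377.5 → median here
  km 83 (Northgate, w=275) → cum 675
  km 92 (Westmoor, w=80) → cum 755
Optimal location: km 65.

x = 65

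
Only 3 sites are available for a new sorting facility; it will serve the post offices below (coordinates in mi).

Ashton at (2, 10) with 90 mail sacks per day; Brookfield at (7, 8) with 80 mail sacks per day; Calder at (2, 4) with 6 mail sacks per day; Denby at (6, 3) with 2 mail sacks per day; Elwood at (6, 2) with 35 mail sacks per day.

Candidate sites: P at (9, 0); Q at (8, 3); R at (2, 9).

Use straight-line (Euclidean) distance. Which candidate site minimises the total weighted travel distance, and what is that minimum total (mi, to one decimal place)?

Total weighted distance at each candidate:
  P (9, 0): total = 1941.3
  Q (8, 3): total = 1356.4
  R (2, 9): total = 824.5
Minimum is at R with total 824.5 mi.

R, total 824.5 mi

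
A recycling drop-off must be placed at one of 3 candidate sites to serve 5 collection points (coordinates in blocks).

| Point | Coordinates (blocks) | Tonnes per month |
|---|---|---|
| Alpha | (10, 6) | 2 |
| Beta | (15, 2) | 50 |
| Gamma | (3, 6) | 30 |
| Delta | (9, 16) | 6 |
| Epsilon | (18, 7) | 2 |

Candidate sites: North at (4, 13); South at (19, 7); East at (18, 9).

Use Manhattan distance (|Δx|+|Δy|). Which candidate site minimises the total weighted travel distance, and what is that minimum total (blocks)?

South, total 1096 blocks

Total weighted distance at each candidate:
  North (4, 13): total = 1454
  South (19, 7): total = 1096
  East (18, 9): total = 1162
Minimum is at South with total 1096 blocks.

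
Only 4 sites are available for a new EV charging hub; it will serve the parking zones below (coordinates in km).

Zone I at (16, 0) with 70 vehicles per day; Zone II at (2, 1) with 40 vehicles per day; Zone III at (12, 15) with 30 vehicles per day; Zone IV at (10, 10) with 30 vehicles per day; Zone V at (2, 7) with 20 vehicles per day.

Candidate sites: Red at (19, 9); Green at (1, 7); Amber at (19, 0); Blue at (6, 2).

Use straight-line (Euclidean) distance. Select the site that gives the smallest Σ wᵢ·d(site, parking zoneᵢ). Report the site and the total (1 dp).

Blue, total 1704.7 km

Total weighted distance at each candidate:
  Red (19, 9): total = 2306.2
  Green (1, 7): total = 2114.7
  Amber (19, 0): total = 2159.1
  Blue (6, 2): total = 1704.7
Minimum is at Blue with total 1704.7 km.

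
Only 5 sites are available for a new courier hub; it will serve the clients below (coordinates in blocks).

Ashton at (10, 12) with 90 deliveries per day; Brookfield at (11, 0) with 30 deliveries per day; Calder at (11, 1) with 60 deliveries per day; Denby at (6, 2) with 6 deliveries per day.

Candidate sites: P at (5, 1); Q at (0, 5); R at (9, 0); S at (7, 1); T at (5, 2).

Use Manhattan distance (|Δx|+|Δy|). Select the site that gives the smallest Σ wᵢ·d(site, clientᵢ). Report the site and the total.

Total weighted distance at each candidate:
  P (5, 1): total = 2022
  Q (0, 5): total = 2964
  R (9, 0): total = 1440
  S (7, 1): total = 1662
  T (5, 2): total = 2016
Minimum is at R with total 1440 blocks.

R, total 1440 blocks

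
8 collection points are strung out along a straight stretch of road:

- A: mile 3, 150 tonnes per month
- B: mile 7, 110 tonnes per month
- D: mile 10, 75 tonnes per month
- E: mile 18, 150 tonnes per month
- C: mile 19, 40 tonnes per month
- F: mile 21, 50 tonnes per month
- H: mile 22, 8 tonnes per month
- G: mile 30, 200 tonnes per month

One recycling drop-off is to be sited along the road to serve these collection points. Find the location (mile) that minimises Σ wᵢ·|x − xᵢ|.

x = 18

For a sum of weighted absolute distances on a line, the optimum is the weighted median (not the mean). Total weight W = 783; half-weight = 391.5.
Sort by position and accumulate weight:
  mile 3 (A, w=150) → cum 150
  mile 7 (B, w=110) → cum 260
  mile 10 (D, w=75) → cum 335
  mile 18 (E, w=150) → cum 485  ≥ 391.5 → median here
  mile 19 (C, w=40) → cum 525
  mile 21 (F, w=50) → cum 575
  mile 22 (H, w=8) → cum 583
  mile 30 (G, w=200) → cum 783
Optimal location: mile 18.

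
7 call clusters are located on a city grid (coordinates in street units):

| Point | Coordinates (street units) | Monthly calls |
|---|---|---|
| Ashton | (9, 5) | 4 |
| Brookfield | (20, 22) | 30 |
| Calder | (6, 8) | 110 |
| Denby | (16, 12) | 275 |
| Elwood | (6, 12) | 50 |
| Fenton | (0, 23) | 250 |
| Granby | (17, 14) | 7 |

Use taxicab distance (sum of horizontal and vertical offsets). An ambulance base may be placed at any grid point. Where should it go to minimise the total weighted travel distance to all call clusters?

(6, 12)

Manhattan distance separates: Σwᵢ(|x−xᵢ|+|y−yᵢ|) = Σwᵢ|x−xᵢ| + Σwᵢ|y−yᵢ|, so x and y are optimised independently as 1-D weighted medians.
Total weight W = 726; half = 363.
x-coordinate, sorted with cumulative weight:
  x=0 (Fenton, w=250) cum 250
  x=6 (Calder, w=110) cum 360
  x=6 (Elwood, w=50) cum 410  ← median
  x=9 (Ashton, w=4) cum 414
  x=16 (Denby, w=275) cum 689
  x=17 (Granby, w=7) cum 696
  x=20 (Brookfield, w=30) cum 726
⇒ x* = 6
y-coordinate, sorted with cumulative weight:
  y=5 (Ashton, w=4) cum 4
  y=8 (Calder, w=110) cum 114
  y=12 (Denby, w=275) cum 389  ← median
  y=12 (Elwood, w=50) cum 439
  y=14 (Granby, w=7) cum 446
  y=22 (Brookfield, w=30) cum 476
  y=23 (Fenton, w=250) cum 726
⇒ y* = 12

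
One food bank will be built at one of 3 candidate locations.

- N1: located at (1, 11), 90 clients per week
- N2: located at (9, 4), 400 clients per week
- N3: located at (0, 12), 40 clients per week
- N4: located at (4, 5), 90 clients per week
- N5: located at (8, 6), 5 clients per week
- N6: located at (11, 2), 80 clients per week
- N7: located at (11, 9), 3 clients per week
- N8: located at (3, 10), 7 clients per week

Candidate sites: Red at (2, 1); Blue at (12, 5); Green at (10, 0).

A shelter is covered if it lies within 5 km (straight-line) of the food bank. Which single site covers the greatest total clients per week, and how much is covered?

Coverage radius r = 5 km; a point is covered iff (Δx)²+(Δy)² ≤ 5² = 25.
  Red (2, 1): covers {N4} → 90
  Blue (12, 5): covers {N2, N5, N6, N7} → 488
  Green (10, 0): covers {N2, N6} → 480
Maximum coverage at Blue: 488 clients per week.

Blue, covering 488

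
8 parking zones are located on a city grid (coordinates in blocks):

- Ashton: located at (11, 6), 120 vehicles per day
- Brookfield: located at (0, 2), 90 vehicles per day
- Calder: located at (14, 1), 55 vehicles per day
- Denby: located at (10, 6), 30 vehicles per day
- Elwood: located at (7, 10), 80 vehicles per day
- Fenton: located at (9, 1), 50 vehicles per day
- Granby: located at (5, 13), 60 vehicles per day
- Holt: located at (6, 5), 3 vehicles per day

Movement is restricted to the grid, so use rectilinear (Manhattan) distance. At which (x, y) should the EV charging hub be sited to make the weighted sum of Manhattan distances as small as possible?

Manhattan distance separates: Σwᵢ(|x−xᵢ|+|y−yᵢ|) = Σwᵢ|x−xᵢ| + Σwᵢ|y−yᵢ|, so x and y are optimised independently as 1-D weighted medians.
Total weight W = 488; half = 244.
x-coordinate, sorted with cumulative weight:
  x=0 (Brookfield, w=90) cum 90
  x=5 (Granby, w=60) cum 150
  x=6 (Holt, w=3) cum 153
  x=7 (Elwood, w=80) cum 233
  x=9 (Fenton, w=50) cum 283  ← median
  x=10 (Denby, w=30) cum 313
  x=11 (Ashton, w=120) cum 433
  x=14 (Calder, w=55) cum 488
⇒ x* = 9
y-coordinate, sorted with cumulative weight:
  y=1 (Calder, w=55) cum 55
  y=1 (Fenton, w=50) cum 105
  y=2 (Brookfield, w=90) cum 195
  y=5 (Holt, w=3) cum 198
  y=6 (Ashton, w=120) cum 318  ← median
  y=6 (Denby, w=30) cum 348
  y=10 (Elwood, w=80) cum 428
  y=13 (Granby, w=60) cum 488
⇒ y* = 6

(9, 6)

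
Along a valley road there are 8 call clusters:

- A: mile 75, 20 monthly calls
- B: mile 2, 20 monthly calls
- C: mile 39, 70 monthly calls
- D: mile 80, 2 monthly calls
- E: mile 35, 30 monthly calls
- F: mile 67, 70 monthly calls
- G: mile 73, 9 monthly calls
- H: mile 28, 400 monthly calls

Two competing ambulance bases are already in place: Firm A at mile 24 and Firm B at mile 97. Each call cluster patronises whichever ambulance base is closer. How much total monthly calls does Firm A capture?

520

The indifferent point is the midpoint (24+97)/2 = 60.5; call clusters left of it (closer to Firm A at 24) go to Firm A, those right go to Firm B.
  B at 2 (w=20) → Firm A
  H at 28 (w=400) → Firm A
  E at 35 (w=30) → Firm A
  C at 39 (w=70) → Firm A
  F at 67 (w=70) → Firm B
  G at 73 (w=9) → Firm B
  A at 75 (w=20) → Firm B
  D at 80 (w=2) → Firm B
Firm A captures 520; Firm B captures 101.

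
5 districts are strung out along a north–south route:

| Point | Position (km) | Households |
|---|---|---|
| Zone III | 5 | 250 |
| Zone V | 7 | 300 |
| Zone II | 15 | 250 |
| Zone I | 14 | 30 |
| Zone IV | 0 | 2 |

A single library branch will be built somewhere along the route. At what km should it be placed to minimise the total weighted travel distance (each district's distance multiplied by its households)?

x = 7

For a sum of weighted absolute distances on a line, the optimum is the weighted median (not the mean). Total weight W = 832; half-weight = 416.
Sort by position and accumulate weight:
  km 0 (Zone IV, w=2) → cum 2
  km 5 (Zone III, w=250) → cum 252
  km 7 (Zone V, w=300) → cum 552  ≥ 416 → median here
  km 14 (Zone I, w=30) → cum 582
  km 15 (Zone II, w=250) → cum 832
Optimal location: km 7.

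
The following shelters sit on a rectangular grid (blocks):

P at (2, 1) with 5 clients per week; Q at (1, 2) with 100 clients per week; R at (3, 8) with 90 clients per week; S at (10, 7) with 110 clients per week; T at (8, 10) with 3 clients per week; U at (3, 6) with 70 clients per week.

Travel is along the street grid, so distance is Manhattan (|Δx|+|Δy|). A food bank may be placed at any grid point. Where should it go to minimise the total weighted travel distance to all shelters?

(3, 7)

Manhattan distance separates: Σwᵢ(|x−xᵢ|+|y−yᵢ|) = Σwᵢ|x−xᵢ| + Σwᵢ|y−yᵢ|, so x and y are optimised independently as 1-D weighted medians.
Total weight W = 378; half = 189.
x-coordinate, sorted with cumulative weight:
  x=1 (Q, w=100) cum 100
  x=2 (P, w=5) cum 105
  x=3 (R, w=90) cum 195  ← median
  x=3 (U, w=70) cum 265
  x=8 (T, w=3) cum 268
  x=10 (S, w=110) cum 378
⇒ x* = 3
y-coordinate, sorted with cumulative weight:
  y=1 (P, w=5) cum 5
  y=2 (Q, w=100) cum 105
  y=6 (U, w=70) cum 175
  y=7 (S, w=110) cum 285  ← median
  y=8 (R, w=90) cum 375
  y=10 (T, w=3) cum 378
⇒ y* = 7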